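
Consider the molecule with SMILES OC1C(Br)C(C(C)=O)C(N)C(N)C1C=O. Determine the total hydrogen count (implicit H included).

Walk through each heavy atom and fill implicit hydrogens from standard valence (C 4, N 3, O 2, S 2, halogen 1):
  atom 1: O, bond orders sum to 1 (valence 2) → 1 H
  atom 2: C, bond orders sum to 3 (valence 4) → 1 H
  atom 3: C, bond orders sum to 3 (valence 4) → 1 H
  atom 4: Br (halogen, monovalent) → 0 H
  atom 5: C, bond orders sum to 3 (valence 4) → 1 H
  atom 6: C, bond orders sum to 4 (valence 4) → 0 H
  atom 7: C, bond orders sum to 1 (valence 4) → 3 H
  atom 8: O, bond orders sum to 2 (valence 2) → 0 H
  atom 9: C, bond orders sum to 3 (valence 4) → 1 H
  atom 10: N, bond orders sum to 1 (valence 3) → 2 H
  atom 11: C, bond orders sum to 3 (valence 4) → 1 H
  atom 12: N, bond orders sum to 1 (valence 3) → 2 H
  atom 13: C, bond orders sum to 3 (valence 4) → 1 H
  atom 14: C, bond orders sum to 3 (valence 4) → 1 H
  atom 15: O, bond orders sum to 2 (valence 2) → 0 H
Total hydrogens: 15.

15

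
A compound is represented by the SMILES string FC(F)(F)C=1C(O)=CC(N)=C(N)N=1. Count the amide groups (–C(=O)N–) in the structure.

Scan the SMILES for the amide motif — none present.
Groups that are present: 1 hydroxyl, 2 primary amine.

0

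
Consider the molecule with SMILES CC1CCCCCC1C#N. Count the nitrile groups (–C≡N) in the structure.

1

The nitrile motif appears at heavy-atom position 9 in the SMILES.
Nitrile count: 1.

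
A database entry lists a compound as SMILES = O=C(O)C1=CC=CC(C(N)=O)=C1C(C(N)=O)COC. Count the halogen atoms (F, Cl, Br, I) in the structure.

0

Scan the SMILES for the halogen motif — none present.
Groups that are present: 2 amide, 1 carboxylic acid, 1 ether.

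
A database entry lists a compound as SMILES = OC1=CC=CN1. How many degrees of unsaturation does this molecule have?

3

Degree of unsaturation = (number of rings) + (number of π bonds).
Ring closures in the SMILES: 1.
π bonds: 2 double bonds (each 1 DoU) → 2 DoU from unsaturation.
Total DoU = 1 + 2 = 3.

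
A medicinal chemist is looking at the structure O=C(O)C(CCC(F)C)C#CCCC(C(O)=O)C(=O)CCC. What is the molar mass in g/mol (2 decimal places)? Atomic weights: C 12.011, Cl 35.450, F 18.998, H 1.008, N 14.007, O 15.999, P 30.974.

314.35 g/mol

First, the molecular formula is C16H23FO5 (counting implicit H from valence).
  C: 16 × 12.011 = 192.176
  F: 1 × 18.998 = 18.998
  H: 23 × 1.008 = 23.184
  O: 5 × 15.999 = 79.995
Sum: 16×12.011 + 1×18.998 + 23×1.008 + 5×15.999 = 314.353 → 314.35 g/mol.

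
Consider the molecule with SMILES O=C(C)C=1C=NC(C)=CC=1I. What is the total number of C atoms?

8

Count every carbon token in the SMILES (each C, including those in ring-closure positions and inside branches).
Carbon count: 8.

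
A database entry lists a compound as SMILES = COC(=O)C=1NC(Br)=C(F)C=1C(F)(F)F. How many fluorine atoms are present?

4

Scan the SMILES for F atoms (remember two-letter symbols like Cl and Br are single atoms).
Fluorine count: 4.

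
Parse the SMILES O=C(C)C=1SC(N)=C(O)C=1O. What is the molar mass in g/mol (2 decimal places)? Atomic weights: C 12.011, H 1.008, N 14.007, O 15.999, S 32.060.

First, the molecular formula is C6H7NO3S (counting implicit H from valence).
  C: 6 × 12.011 = 72.066
  H: 7 × 1.008 = 7.056
  N: 1 × 14.007 = 14.007
  O: 3 × 15.999 = 47.997
  S: 1 × 32.060 = 32.060
Sum: 6×12.011 + 7×1.008 + 1×14.007 + 3×15.999 + 1×32.060 = 173.186 → 173.19 g/mol.

173.19 g/mol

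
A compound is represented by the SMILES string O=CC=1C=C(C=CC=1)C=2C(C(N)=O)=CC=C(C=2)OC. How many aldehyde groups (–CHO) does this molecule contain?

1

The aldehyde motif appears at heavy-atom position 2 in the SMILES.
Other groups present: 1 amide, 1 ether.
Aldehyde count: 1.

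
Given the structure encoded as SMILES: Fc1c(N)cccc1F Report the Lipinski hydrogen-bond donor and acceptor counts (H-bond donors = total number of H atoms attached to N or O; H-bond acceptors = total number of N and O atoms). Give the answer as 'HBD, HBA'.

2, 1

Donors: find every N or O and count the H atoms it carries.
  atom 4 (N): bond orders sum to 1 → 2 H
Lipinski HBD = 2.
Acceptors: N atoms = 1, O atoms = 0 → HBA = 1.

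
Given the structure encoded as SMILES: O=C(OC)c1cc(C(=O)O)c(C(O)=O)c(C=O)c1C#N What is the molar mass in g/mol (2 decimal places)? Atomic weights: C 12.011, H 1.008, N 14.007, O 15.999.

277.19 g/mol

First, the molecular formula is C12H7NO7 (counting implicit H from valence).
  C: 12 × 12.011 = 144.132
  H: 7 × 1.008 = 7.056
  N: 1 × 14.007 = 14.007
  O: 7 × 15.999 = 111.993
Sum: 12×12.011 + 7×1.008 + 1×14.007 + 7×15.999 = 277.188 → 277.19 g/mol.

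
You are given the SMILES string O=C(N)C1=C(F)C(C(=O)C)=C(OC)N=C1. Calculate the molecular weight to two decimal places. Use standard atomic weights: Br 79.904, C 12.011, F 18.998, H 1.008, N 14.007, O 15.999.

First, the molecular formula is C9H9FN2O3 (counting implicit H from valence).
  C: 9 × 12.011 = 108.099
  F: 1 × 18.998 = 18.998
  H: 9 × 1.008 = 9.072
  N: 2 × 14.007 = 28.014
  O: 3 × 15.999 = 47.997
Sum: 9×12.011 + 1×18.998 + 9×1.008 + 2×14.007 + 3×15.999 = 212.180 → 212.18 g/mol.

212.18 g/mol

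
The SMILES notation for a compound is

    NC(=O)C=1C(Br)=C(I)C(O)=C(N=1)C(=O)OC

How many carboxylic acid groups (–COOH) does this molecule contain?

0

Scan the SMILES for the carboxylic acid motif — none present.
Groups that are present: 1 amide, 1 ester, 1 hydroxyl.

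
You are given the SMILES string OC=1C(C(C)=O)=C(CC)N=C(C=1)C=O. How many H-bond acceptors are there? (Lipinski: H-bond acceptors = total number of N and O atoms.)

4

N atoms: 1; O atoms: 3.
Lipinski HBA = 1 + 3 = 4.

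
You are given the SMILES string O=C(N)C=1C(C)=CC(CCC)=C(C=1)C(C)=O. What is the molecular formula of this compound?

C13H17NO2

Walk through each heavy atom and fill implicit hydrogens from standard valence (C 4, N 3, O 2, S 2, halogen 1):
  atom 1: O, bond orders sum to 2 (valence 2) → 0 H
  atom 2: C, bond orders sum to 4 (valence 4) → 0 H
  atom 3: N, bond orders sum to 1 (valence 3) → 2 H
  atom 4: C, bond orders sum to 4 (valence 4) → 0 H
  atom 5: C, bond orders sum to 4 (valence 4) → 0 H
  atom 6: C, bond orders sum to 1 (valence 4) → 3 H
  atom 7: C, bond orders sum to 3 (valence 4) → 1 H
  atom 8: C, bond orders sum to 4 (valence 4) → 0 H
  atom 9: C, bond orders sum to 2 (valence 4) → 2 H
  atom 10: C, bond orders sum to 2 (valence 4) → 2 H
  atom 11: C, bond orders sum to 1 (valence 4) → 3 H
  atom 12: C, bond orders sum to 4 (valence 4) → 0 H
  atom 13: C, bond orders sum to 3 (valence 4) → 1 H
  atom 14: C, bond orders sum to 4 (valence 4) → 0 H
  atom 15: C, bond orders sum to 1 (valence 4) → 3 H
  atom 16: O, bond orders sum to 2 (valence 2) → 0 H
Totals → C:13, H:17, N:1, O:2.
In Hill order: C13H17NO2.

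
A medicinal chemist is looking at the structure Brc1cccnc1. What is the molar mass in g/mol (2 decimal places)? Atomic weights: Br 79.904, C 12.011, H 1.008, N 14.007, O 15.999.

158.00 g/mol

First, the molecular formula is C5H4BrN (counting implicit H from valence).
  Br: 1 × 79.904 = 79.904
  C: 5 × 12.011 = 60.055
  H: 4 × 1.008 = 4.032
  N: 1 × 14.007 = 14.007
Sum: 1×79.904 + 5×12.011 + 4×1.008 + 1×14.007 = 157.998 → 158.00 g/mol.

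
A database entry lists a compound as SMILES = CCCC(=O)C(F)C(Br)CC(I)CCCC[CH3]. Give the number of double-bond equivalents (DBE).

Molecular formula: C13H23BrFIO.
DoU = (2C + 2 + N − H − X) / 2, where X is the halogen count and O/S are ignored.
    = (2·13 + 2 + 0 − 23 − 3) / 2 = 2 / 2 = 1.

1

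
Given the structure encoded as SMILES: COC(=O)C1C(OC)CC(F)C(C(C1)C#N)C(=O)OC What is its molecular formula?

Walk through each heavy atom and fill implicit hydrogens from standard valence (C 4, N 3, O 2, S 2, halogen 1):
  atom 1: C, bond orders sum to 1 (valence 4) → 3 H
  atom 2: O, bond orders sum to 2 (valence 2) → 0 H
  atom 3: C, bond orders sum to 4 (valence 4) → 0 H
  atom 4: O, bond orders sum to 2 (valence 2) → 0 H
  atom 5: C, bond orders sum to 3 (valence 4) → 1 H
  atom 6: C, bond orders sum to 3 (valence 4) → 1 H
  atom 7: O, bond orders sum to 2 (valence 2) → 0 H
  atom 8: C, bond orders sum to 1 (valence 4) → 3 H
  atom 9: C, bond orders sum to 2 (valence 4) → 2 H
  atom 10: C, bond orders sum to 3 (valence 4) → 1 H
  atom 11: F (halogen, monovalent) → 0 H
  atom 12: C, bond orders sum to 3 (valence 4) → 1 H
  atom 13: C, bond orders sum to 3 (valence 4) → 1 H
  atom 14: C, bond orders sum to 2 (valence 4) → 2 H
  atom 15: C, bond orders sum to 4 (valence 4) → 0 H
  atom 16: N, bond orders sum to 3 (valence 3) → 0 H
  atom 17: C, bond orders sum to 4 (valence 4) → 0 H
  atom 18: O, bond orders sum to 2 (valence 2) → 0 H
  atom 19: O, bond orders sum to 2 (valence 2) → 0 H
  atom 20: C, bond orders sum to 1 (valence 4) → 3 H
Totals → C:13, H:18, F:1, N:1, O:5.

C13H18FNO5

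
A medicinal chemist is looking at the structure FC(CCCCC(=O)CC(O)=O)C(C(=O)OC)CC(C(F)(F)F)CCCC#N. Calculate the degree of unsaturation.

Molecular formula: C18H25F4NO5.
DoU = (2C + 2 + N − H − X) / 2, where X is the halogen count and O/S are ignored.
    = (2·18 + 2 + 1 − 25 − 4) / 2 = 10 / 2 = 5.

5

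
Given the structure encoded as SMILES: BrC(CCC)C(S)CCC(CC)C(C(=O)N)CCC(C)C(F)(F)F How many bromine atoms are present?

1

Scan the SMILES for Br atoms (remember two-letter symbols like Cl and Br are single atoms).
Bromine count: 1.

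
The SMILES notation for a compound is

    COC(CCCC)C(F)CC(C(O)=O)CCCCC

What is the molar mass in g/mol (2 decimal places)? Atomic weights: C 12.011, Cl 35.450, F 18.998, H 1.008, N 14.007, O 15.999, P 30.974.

276.39 g/mol

First, the molecular formula is C15H29FO3 (counting implicit H from valence).
  C: 15 × 12.011 = 180.165
  F: 1 × 18.998 = 18.998
  H: 29 × 1.008 = 29.232
  O: 3 × 15.999 = 47.997
Sum: 15×12.011 + 1×18.998 + 29×1.008 + 3×15.999 = 276.392 → 276.39 g/mol.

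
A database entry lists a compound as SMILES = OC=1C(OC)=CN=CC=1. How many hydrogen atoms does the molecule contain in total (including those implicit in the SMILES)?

7

Walk through each heavy atom and fill implicit hydrogens from standard valence (C 4, N 3, O 2, S 2, halogen 1):
  atom 1: O, bond orders sum to 1 (valence 2) → 1 H
  atom 2: C, bond orders sum to 4 (valence 4) → 0 H
  atom 3: C, bond orders sum to 4 (valence 4) → 0 H
  atom 4: O, bond orders sum to 2 (valence 2) → 0 H
  atom 5: C, bond orders sum to 1 (valence 4) → 3 H
  atom 6: C, bond orders sum to 3 (valence 4) → 1 H
  atom 7: N, bond orders sum to 3 (valence 3) → 0 H
  atom 8: C, bond orders sum to 3 (valence 4) → 1 H
  atom 9: C, bond orders sum to 3 (valence 4) → 1 H
Total hydrogens: 7.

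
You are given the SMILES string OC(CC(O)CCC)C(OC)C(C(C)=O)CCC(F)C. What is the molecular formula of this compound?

C15H29FO4

Walk through each heavy atom and fill implicit hydrogens from standard valence (C 4, N 3, O 2, S 2, halogen 1):
  atom 1: O, bond orders sum to 1 (valence 2) → 1 H
  atom 2: C, bond orders sum to 3 (valence 4) → 1 H
  atom 3: C, bond orders sum to 2 (valence 4) → 2 H
  atom 4: C, bond orders sum to 3 (valence 4) → 1 H
  atom 5: O, bond orders sum to 1 (valence 2) → 1 H
  atom 6: C, bond orders sum to 2 (valence 4) → 2 H
  atom 7: C, bond orders sum to 2 (valence 4) → 2 H
  atom 8: C, bond orders sum to 1 (valence 4) → 3 H
  atom 9: C, bond orders sum to 3 (valence 4) → 1 H
  atom 10: O, bond orders sum to 2 (valence 2) → 0 H
  atom 11: C, bond orders sum to 1 (valence 4) → 3 H
  atom 12: C, bond orders sum to 3 (valence 4) → 1 H
  atom 13: C, bond orders sum to 4 (valence 4) → 0 H
  atom 14: C, bond orders sum to 1 (valence 4) → 3 H
  atom 15: O, bond orders sum to 2 (valence 2) → 0 H
  atom 16: C, bond orders sum to 2 (valence 4) → 2 H
  atom 17: C, bond orders sum to 2 (valence 4) → 2 H
  atom 18: C, bond orders sum to 3 (valence 4) → 1 H
  atom 19: F (halogen, monovalent) → 0 H
  atom 20: C, bond orders sum to 1 (valence 4) → 3 H
Totals → C:15, H:29, F:1, O:4.
In Hill order: C15H29FO4.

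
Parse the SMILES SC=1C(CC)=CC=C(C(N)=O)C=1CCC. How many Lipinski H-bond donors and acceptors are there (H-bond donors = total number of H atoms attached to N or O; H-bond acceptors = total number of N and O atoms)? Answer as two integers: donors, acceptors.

2, 2

Donors: find every N or O and count the H atoms it carries.
  atom 10 (N): bond orders sum to 1 → 2 H
  atom 11 (O): bond orders sum to 2 → 0 H
Lipinski HBD = 2.
Acceptors: N atoms = 1, O atoms = 1 → HBA = 2.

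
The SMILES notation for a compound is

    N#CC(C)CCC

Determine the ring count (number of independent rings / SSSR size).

0

In SMILES, each pair of matching ring-closure digits denotes one ring-closing bond; the number of such bonds equals the number of independent rings.
Ring-closure bonds here: 0.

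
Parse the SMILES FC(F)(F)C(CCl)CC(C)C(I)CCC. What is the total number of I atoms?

1

Scan the SMILES for I atoms (remember two-letter symbols like Cl and Br are single atoms).
Iodine count: 1.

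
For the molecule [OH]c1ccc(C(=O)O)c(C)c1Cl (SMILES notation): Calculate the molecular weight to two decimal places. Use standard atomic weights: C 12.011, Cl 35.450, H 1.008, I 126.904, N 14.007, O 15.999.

First, the molecular formula is C8H7ClO3 (counting implicit H from valence).
  C: 8 × 12.011 = 96.088
  Cl: 1 × 35.450 = 35.450
  H: 7 × 1.008 = 7.056
  O: 3 × 15.999 = 47.997
Sum: 8×12.011 + 1×35.450 + 7×1.008 + 3×15.999 = 186.591 → 186.59 g/mol.

186.59 g/mol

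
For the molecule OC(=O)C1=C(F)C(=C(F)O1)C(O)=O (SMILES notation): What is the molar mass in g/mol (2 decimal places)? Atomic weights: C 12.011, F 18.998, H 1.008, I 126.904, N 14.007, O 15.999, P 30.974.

192.07 g/mol

First, the molecular formula is C6H2F2O5 (counting implicit H from valence).
  C: 6 × 12.011 = 72.066
  F: 2 × 18.998 = 37.996
  H: 2 × 1.008 = 2.016
  O: 5 × 15.999 = 79.995
Sum: 6×12.011 + 2×18.998 + 2×1.008 + 5×15.999 = 192.073 → 192.07 g/mol.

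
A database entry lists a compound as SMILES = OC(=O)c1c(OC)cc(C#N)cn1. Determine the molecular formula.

Walk through each heavy atom and fill implicit hydrogens from standard valence (C 4, N 3, O 2, S 2, halogen 1); for lowercase aromatic atoms, an aromatic c carries 1 H when it has two neighbours and 0 H with three, and aromatic n carries 0 H:
  atom 1: O, bond orders sum to 1 (valence 2) → 1 H
  atom 2: C, bond orders sum to 4 (valence 4) → 0 H
  atom 3: O, bond orders sum to 2 (valence 2) → 0 H
  atom 4: aromatic c, 3 neighbours → 0 H
  atom 5: aromatic c, 3 neighbours → 0 H
  atom 6: O, bond orders sum to 2 (valence 2) → 0 H
  atom 7: C, bond orders sum to 1 (valence 4) → 3 H
  atom 8: aromatic c, 2 neighbours → 1 H
  atom 9: aromatic c, 3 neighbours → 0 H
  atom 10: C, bond orders sum to 4 (valence 4) → 0 H
  atom 11: N, bond orders sum to 3 (valence 3) → 0 H
  atom 12: aromatic c, 2 neighbours → 1 H
  atom 13: aromatic n, 2 neighbours → 0 H
Totals → C:8, H:6, N:2, O:3.

C8H6N2O3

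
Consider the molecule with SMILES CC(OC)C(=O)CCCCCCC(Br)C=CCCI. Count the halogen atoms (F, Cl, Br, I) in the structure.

2

Halogen atoms appear at heavy-atom positions 14, 19 (1×Br, 1×I).
Other groups present: 1 alkene, 1 ether, 1 ketone.
Halogen count: 2.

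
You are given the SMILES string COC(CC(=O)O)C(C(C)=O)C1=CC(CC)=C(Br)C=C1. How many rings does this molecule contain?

In SMILES, each pair of matching ring-closure digits denotes one ring-closing bond; the number of such bonds equals the number of independent rings.
Ring-closure bonds here: 1.

1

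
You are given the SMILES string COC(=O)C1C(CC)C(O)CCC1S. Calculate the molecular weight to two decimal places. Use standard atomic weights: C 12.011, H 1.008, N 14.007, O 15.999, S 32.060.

218.31 g/mol

First, the molecular formula is C10H18O3S (counting implicit H from valence).
  C: 10 × 12.011 = 120.110
  H: 18 × 1.008 = 18.144
  O: 3 × 15.999 = 47.997
  S: 1 × 32.060 = 32.060
Sum: 10×12.011 + 18×1.008 + 3×15.999 + 1×32.060 = 218.311 → 218.31 g/mol.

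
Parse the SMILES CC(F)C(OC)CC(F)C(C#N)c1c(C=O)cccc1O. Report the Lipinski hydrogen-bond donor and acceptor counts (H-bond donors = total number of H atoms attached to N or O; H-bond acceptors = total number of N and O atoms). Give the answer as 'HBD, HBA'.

Donors: find every N or O and count the H atoms it carries.
  atom 5 (O): bond orders sum to 2 → 0 H
  atom 12 (N): bond orders sum to 3 → 0 H
  atom 16 (O): bond orders sum to 2 → 0 H
  atom 21 (O): bond orders sum to 1 → 1 H
Lipinski HBD = 1.
Acceptors: N atoms = 1, O atoms = 3 → HBA = 4.

1, 4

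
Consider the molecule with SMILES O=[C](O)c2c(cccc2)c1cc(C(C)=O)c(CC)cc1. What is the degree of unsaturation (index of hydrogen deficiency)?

Molecular formula: C17H16O3.
DoU = (2C + 2 + N − H − X) / 2, where X is the halogen count and O/S are ignored.
    = (2·17 + 2 + 0 − 16 − 0) / 2 = 20 / 2 = 10.

10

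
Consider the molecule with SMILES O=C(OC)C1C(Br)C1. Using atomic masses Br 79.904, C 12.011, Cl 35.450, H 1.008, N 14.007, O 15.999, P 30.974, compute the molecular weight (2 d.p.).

First, the molecular formula is C5H7BrO2 (counting implicit H from valence).
  Br: 1 × 79.904 = 79.904
  C: 5 × 12.011 = 60.055
  H: 7 × 1.008 = 7.056
  O: 2 × 15.999 = 31.998
Sum: 1×79.904 + 5×12.011 + 7×1.008 + 2×15.999 = 179.013 → 179.01 g/mol.

179.01 g/mol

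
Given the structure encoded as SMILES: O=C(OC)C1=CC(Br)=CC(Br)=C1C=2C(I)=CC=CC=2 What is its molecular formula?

C14H9Br2IO2

Walk through each heavy atom and fill implicit hydrogens from standard valence (C 4, N 3, O 2, S 2, halogen 1):
  atom 1: O, bond orders sum to 2 (valence 2) → 0 H
  atom 2: C, bond orders sum to 4 (valence 4) → 0 H
  atom 3: O, bond orders sum to 2 (valence 2) → 0 H
  atom 4: C, bond orders sum to 1 (valence 4) → 3 H
  atom 5: C, bond orders sum to 4 (valence 4) → 0 H
  atom 6: C, bond orders sum to 3 (valence 4) → 1 H
  atom 7: C, bond orders sum to 4 (valence 4) → 0 H
  atom 8: Br (halogen, monovalent) → 0 H
  atom 9: C, bond orders sum to 3 (valence 4) → 1 H
  atom 10: C, bond orders sum to 4 (valence 4) → 0 H
  atom 11: Br (halogen, monovalent) → 0 H
  atom 12: C, bond orders sum to 4 (valence 4) → 0 H
  atom 13: C, bond orders sum to 4 (valence 4) → 0 H
  atom 14: C, bond orders sum to 4 (valence 4) → 0 H
  atom 15: I (halogen, monovalent) → 0 H
  atom 16: C, bond orders sum to 3 (valence 4) → 1 H
  atom 17: C, bond orders sum to 3 (valence 4) → 1 H
  atom 18: C, bond orders sum to 3 (valence 4) → 1 H
  atom 19: C, bond orders sum to 3 (valence 4) → 1 H
Totals → C:14, H:9, Br:2, I:1, O:2.
In Hill order: C14H9Br2IO2.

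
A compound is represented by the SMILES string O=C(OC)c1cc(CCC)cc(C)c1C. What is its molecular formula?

C13H18O2

Walk through each heavy atom and fill implicit hydrogens from standard valence (C 4, N 3, O 2, S 2, halogen 1); for lowercase aromatic atoms, an aromatic c carries 1 H when it has two neighbours and 0 H with three, and aromatic n carries 0 H:
  atom 1: O, bond orders sum to 2 (valence 2) → 0 H
  atom 2: C, bond orders sum to 4 (valence 4) → 0 H
  atom 3: O, bond orders sum to 2 (valence 2) → 0 H
  atom 4: C, bond orders sum to 1 (valence 4) → 3 H
  atom 5: aromatic c, 3 neighbours → 0 H
  atom 6: aromatic c, 2 neighbours → 1 H
  atom 7: aromatic c, 3 neighbours → 0 H
  atom 8: C, bond orders sum to 2 (valence 4) → 2 H
  atom 9: C, bond orders sum to 2 (valence 4) → 2 H
  atom 10: C, bond orders sum to 1 (valence 4) → 3 H
  atom 11: aromatic c, 2 neighbours → 1 H
  atom 12: aromatic c, 3 neighbours → 0 H
  atom 13: C, bond orders sum to 1 (valence 4) → 3 H
  atom 14: aromatic c, 3 neighbours → 0 H
  atom 15: C, bond orders sum to 1 (valence 4) → 3 H
Totals → C:13, H:18, O:2.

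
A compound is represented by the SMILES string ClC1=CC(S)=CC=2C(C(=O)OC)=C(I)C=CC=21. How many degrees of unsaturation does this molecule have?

8

Degree of unsaturation = (number of rings) + (number of π bonds).
Ring closures in the SMILES: 2.
π bonds: 6 double bonds (each 1 DoU) → 6 DoU from unsaturation.
Total DoU = 2 + 6 = 8.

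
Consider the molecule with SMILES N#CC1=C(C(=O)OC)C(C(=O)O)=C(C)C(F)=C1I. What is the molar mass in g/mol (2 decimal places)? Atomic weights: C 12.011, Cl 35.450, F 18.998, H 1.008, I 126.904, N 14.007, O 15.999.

363.08 g/mol

First, the molecular formula is C11H7FINO4 (counting implicit H from valence).
  C: 11 × 12.011 = 132.121
  F: 1 × 18.998 = 18.998
  H: 7 × 1.008 = 7.056
  I: 1 × 126.904 = 126.904
  N: 1 × 14.007 = 14.007
  O: 4 × 15.999 = 63.996
Sum: 11×12.011 + 1×18.998 + 7×1.008 + 1×126.904 + 1×14.007 + 4×15.999 = 363.082 → 363.08 g/mol.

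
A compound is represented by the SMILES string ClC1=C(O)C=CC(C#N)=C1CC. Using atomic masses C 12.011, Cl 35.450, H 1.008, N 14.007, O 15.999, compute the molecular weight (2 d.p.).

181.62 g/mol

First, the molecular formula is C9H8ClNO (counting implicit H from valence).
  C: 9 × 12.011 = 108.099
  Cl: 1 × 35.450 = 35.450
  H: 8 × 1.008 = 8.064
  N: 1 × 14.007 = 14.007
  O: 1 × 15.999 = 15.999
Sum: 9×12.011 + 1×35.450 + 8×1.008 + 1×14.007 + 1×15.999 = 181.619 → 181.62 g/mol.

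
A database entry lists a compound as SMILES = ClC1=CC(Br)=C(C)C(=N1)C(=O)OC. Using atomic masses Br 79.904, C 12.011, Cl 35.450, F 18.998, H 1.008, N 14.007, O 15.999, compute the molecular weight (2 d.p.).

First, the molecular formula is C8H7BrClNO2 (counting implicit H from valence).
  Br: 1 × 79.904 = 79.904
  C: 8 × 12.011 = 96.088
  Cl: 1 × 35.450 = 35.450
  H: 7 × 1.008 = 7.056
  N: 1 × 14.007 = 14.007
  O: 2 × 15.999 = 31.998
Sum: 1×79.904 + 8×12.011 + 1×35.450 + 7×1.008 + 1×14.007 + 2×15.999 = 264.503 → 264.50 g/mol.

264.50 g/mol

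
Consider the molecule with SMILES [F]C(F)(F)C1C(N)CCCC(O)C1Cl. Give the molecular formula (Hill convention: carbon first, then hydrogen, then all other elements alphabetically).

Walk through each heavy atom and fill implicit hydrogens from standard valence (C 4, N 3, O 2, S 2, halogen 1):
  atom 1: F with explicit H count 0
  atom 2: C, bond orders sum to 4 (valence 4) → 0 H
  atom 3: F (halogen, monovalent) → 0 H
  atom 4: F (halogen, monovalent) → 0 H
  atom 5: C, bond orders sum to 3 (valence 4) → 1 H
  atom 6: C, bond orders sum to 3 (valence 4) → 1 H
  atom 7: N, bond orders sum to 1 (valence 3) → 2 H
  atom 8: C, bond orders sum to 2 (valence 4) → 2 H
  atom 9: C, bond orders sum to 2 (valence 4) → 2 H
  atom 10: C, bond orders sum to 2 (valence 4) → 2 H
  atom 11: C, bond orders sum to 3 (valence 4) → 1 H
  atom 12: O, bond orders sum to 1 (valence 2) → 1 H
  atom 13: C, bond orders sum to 3 (valence 4) → 1 H
  atom 14: Cl (halogen, monovalent) → 0 H
Totals → C:8, H:13, Cl:1, F:3, N:1, O:1.
In Hill order: C8H13ClF3NO.

C8H13ClF3NO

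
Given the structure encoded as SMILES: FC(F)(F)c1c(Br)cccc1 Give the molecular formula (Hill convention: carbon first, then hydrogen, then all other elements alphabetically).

C7H4BrF3

Walk through each heavy atom and fill implicit hydrogens from standard valence (C 4, N 3, O 2, S 2, halogen 1); for lowercase aromatic atoms, an aromatic c carries 1 H when it has two neighbours and 0 H with three, and aromatic n carries 0 H:
  atom 1: F (halogen, monovalent) → 0 H
  atom 2: C, bond orders sum to 4 (valence 4) → 0 H
  atom 3: F (halogen, monovalent) → 0 H
  atom 4: F (halogen, monovalent) → 0 H
  atom 5: aromatic c, 3 neighbours → 0 H
  atom 6: aromatic c, 3 neighbours → 0 H
  atom 7: Br (halogen, monovalent) → 0 H
  atom 8: aromatic c, 2 neighbours → 1 H
  atom 9: aromatic c, 2 neighbours → 1 H
  atom 10: aromatic c, 2 neighbours → 1 H
  atom 11: aromatic c, 2 neighbours → 1 H
Totals → C:7, H:4, Br:1, F:3.
In Hill order: C7H4BrF3.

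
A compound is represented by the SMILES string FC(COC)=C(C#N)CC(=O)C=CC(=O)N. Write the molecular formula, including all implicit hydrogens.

C10H11FN2O3

Walk through each heavy atom and fill implicit hydrogens from standard valence (C 4, N 3, O 2, S 2, halogen 1):
  atom 1: F (halogen, monovalent) → 0 H
  atom 2: C, bond orders sum to 4 (valence 4) → 0 H
  atom 3: C, bond orders sum to 2 (valence 4) → 2 H
  atom 4: O, bond orders sum to 2 (valence 2) → 0 H
  atom 5: C, bond orders sum to 1 (valence 4) → 3 H
  atom 6: C, bond orders sum to 4 (valence 4) → 0 H
  atom 7: C, bond orders sum to 4 (valence 4) → 0 H
  atom 8: N, bond orders sum to 3 (valence 3) → 0 H
  atom 9: C, bond orders sum to 2 (valence 4) → 2 H
  atom 10: C, bond orders sum to 4 (valence 4) → 0 H
  atom 11: O, bond orders sum to 2 (valence 2) → 0 H
  atom 12: C, bond orders sum to 3 (valence 4) → 1 H
  atom 13: C, bond orders sum to 3 (valence 4) → 1 H
  atom 14: C, bond orders sum to 4 (valence 4) → 0 H
  atom 15: O, bond orders sum to 2 (valence 2) → 0 H
  atom 16: N, bond orders sum to 1 (valence 3) → 2 H
Totals → C:10, H:11, F:1, N:2, O:3.
In Hill order: C10H11FN2O3.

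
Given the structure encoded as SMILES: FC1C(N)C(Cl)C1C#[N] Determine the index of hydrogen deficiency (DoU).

Molecular formula: C5H6ClFN2.
DoU = (2C + 2 + N − H − X) / 2, where X is the halogen count and O/S are ignored.
    = (2·5 + 2 + 2 − 6 − 2) / 2 = 6 / 2 = 3.

3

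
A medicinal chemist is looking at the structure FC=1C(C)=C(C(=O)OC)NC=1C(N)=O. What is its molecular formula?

Walk through each heavy atom and fill implicit hydrogens from standard valence (C 4, N 3, O 2, S 2, halogen 1):
  atom 1: F (halogen, monovalent) → 0 H
  atom 2: C, bond orders sum to 4 (valence 4) → 0 H
  atom 3: C, bond orders sum to 4 (valence 4) → 0 H
  atom 4: C, bond orders sum to 1 (valence 4) → 3 H
  atom 5: C, bond orders sum to 4 (valence 4) → 0 H
  atom 6: C, bond orders sum to 4 (valence 4) → 0 H
  atom 7: O, bond orders sum to 2 (valence 2) → 0 H
  atom 8: O, bond orders sum to 2 (valence 2) → 0 H
  atom 9: C, bond orders sum to 1 (valence 4) → 3 H
  atom 10: N, bond orders sum to 2 (valence 3) → 1 H
  atom 11: C, bond orders sum to 4 (valence 4) → 0 H
  atom 12: C, bond orders sum to 4 (valence 4) → 0 H
  atom 13: N, bond orders sum to 1 (valence 3) → 2 H
  atom 14: O, bond orders sum to 2 (valence 2) → 0 H
Totals → C:8, H:9, F:1, N:2, O:3.
In Hill order: C8H9FN2O3.

C8H9FN2O3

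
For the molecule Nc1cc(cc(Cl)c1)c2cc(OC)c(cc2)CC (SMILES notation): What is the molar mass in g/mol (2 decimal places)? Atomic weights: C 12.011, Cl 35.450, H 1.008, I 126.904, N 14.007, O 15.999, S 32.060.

First, the molecular formula is C15H16ClNO (counting implicit H from valence).
  C: 15 × 12.011 = 180.165
  Cl: 1 × 35.450 = 35.450
  H: 16 × 1.008 = 16.128
  N: 1 × 14.007 = 14.007
  O: 1 × 15.999 = 15.999
Sum: 15×12.011 + 1×35.450 + 16×1.008 + 1×14.007 + 1×15.999 = 261.749 → 261.75 g/mol.

261.75 g/mol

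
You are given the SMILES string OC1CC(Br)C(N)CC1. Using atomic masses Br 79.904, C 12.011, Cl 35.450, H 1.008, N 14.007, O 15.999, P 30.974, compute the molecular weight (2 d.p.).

First, the molecular formula is C6H12BrNO (counting implicit H from valence).
  Br: 1 × 79.904 = 79.904
  C: 6 × 12.011 = 72.066
  H: 12 × 1.008 = 12.096
  N: 1 × 14.007 = 14.007
  O: 1 × 15.999 = 15.999
Sum: 1×79.904 + 6×12.011 + 12×1.008 + 1×14.007 + 1×15.999 = 194.072 → 194.07 g/mol.

194.07 g/mol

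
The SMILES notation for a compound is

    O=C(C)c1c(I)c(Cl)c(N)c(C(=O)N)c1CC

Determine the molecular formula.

C11H12ClIN2O2

Walk through each heavy atom and fill implicit hydrogens from standard valence (C 4, N 3, O 2, S 2, halogen 1); for lowercase aromatic atoms, an aromatic c carries 1 H when it has two neighbours and 0 H with three, and aromatic n carries 0 H:
  atom 1: O, bond orders sum to 2 (valence 2) → 0 H
  atom 2: C, bond orders sum to 4 (valence 4) → 0 H
  atom 3: C, bond orders sum to 1 (valence 4) → 3 H
  atom 4: aromatic c, 3 neighbours → 0 H
  atom 5: aromatic c, 3 neighbours → 0 H
  atom 6: I (halogen, monovalent) → 0 H
  atom 7: aromatic c, 3 neighbours → 0 H
  atom 8: Cl (halogen, monovalent) → 0 H
  atom 9: aromatic c, 3 neighbours → 0 H
  atom 10: N, bond orders sum to 1 (valence 3) → 2 H
  atom 11: aromatic c, 3 neighbours → 0 H
  atom 12: C, bond orders sum to 4 (valence 4) → 0 H
  atom 13: O, bond orders sum to 2 (valence 2) → 0 H
  atom 14: N, bond orders sum to 1 (valence 3) → 2 H
  atom 15: aromatic c, 3 neighbours → 0 H
  atom 16: C, bond orders sum to 2 (valence 4) → 2 H
  atom 17: C, bond orders sum to 1 (valence 4) → 3 H
Totals → C:11, H:12, Cl:1, I:1, N:2, O:2.
In Hill order: C11H12ClIN2O2.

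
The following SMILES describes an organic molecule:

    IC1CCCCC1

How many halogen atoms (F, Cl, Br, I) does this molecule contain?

1

Halogen atoms appear at heavy-atom position 1 (1×I).
Halogen count: 1.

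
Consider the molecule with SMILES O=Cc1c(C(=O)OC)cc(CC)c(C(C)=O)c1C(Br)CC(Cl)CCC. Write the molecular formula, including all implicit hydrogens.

Walk through each heavy atom and fill implicit hydrogens from standard valence (C 4, N 3, O 2, S 2, halogen 1); for lowercase aromatic atoms, an aromatic c carries 1 H when it has two neighbours and 0 H with three, and aromatic n carries 0 H:
  atom 1: O, bond orders sum to 2 (valence 2) → 0 H
  atom 2: C, bond orders sum to 3 (valence 4) → 1 H
  atom 3: aromatic c, 3 neighbours → 0 H
  atom 4: aromatic c, 3 neighbours → 0 H
  atom 5: C, bond orders sum to 4 (valence 4) → 0 H
  atom 6: O, bond orders sum to 2 (valence 2) → 0 H
  atom 7: O, bond orders sum to 2 (valence 2) → 0 H
  atom 8: C, bond orders sum to 1 (valence 4) → 3 H
  atom 9: aromatic c, 2 neighbours → 1 H
  atom 10: aromatic c, 3 neighbours → 0 H
  atom 11: C, bond orders sum to 2 (valence 4) → 2 H
  atom 12: C, bond orders sum to 1 (valence 4) → 3 H
  atom 13: aromatic c, 3 neighbours → 0 H
  atom 14: C, bond orders sum to 4 (valence 4) → 0 H
  atom 15: C, bond orders sum to 1 (valence 4) → 3 H
  atom 16: O, bond orders sum to 2 (valence 2) → 0 H
  atom 17: aromatic c, 3 neighbours → 0 H
  atom 18: C, bond orders sum to 3 (valence 4) → 1 H
  atom 19: Br (halogen, monovalent) → 0 H
  atom 20: C, bond orders sum to 2 (valence 4) → 2 H
  atom 21: C, bond orders sum to 3 (valence 4) → 1 H
  atom 22: Cl (halogen, monovalent) → 0 H
  atom 23: C, bond orders sum to 2 (valence 4) → 2 H
  atom 24: C, bond orders sum to 2 (valence 4) → 2 H
  atom 25: C, bond orders sum to 1 (valence 4) → 3 H
Totals → C:19, H:24, Br:1, Cl:1, O:4.

C19H24BrClO4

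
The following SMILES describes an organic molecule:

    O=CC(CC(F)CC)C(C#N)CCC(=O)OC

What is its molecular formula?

C12H18FNO3

Walk through each heavy atom and fill implicit hydrogens from standard valence (C 4, N 3, O 2, S 2, halogen 1):
  atom 1: O, bond orders sum to 2 (valence 2) → 0 H
  atom 2: C, bond orders sum to 3 (valence 4) → 1 H
  atom 3: C, bond orders sum to 3 (valence 4) → 1 H
  atom 4: C, bond orders sum to 2 (valence 4) → 2 H
  atom 5: C, bond orders sum to 3 (valence 4) → 1 H
  atom 6: F (halogen, monovalent) → 0 H
  atom 7: C, bond orders sum to 2 (valence 4) → 2 H
  atom 8: C, bond orders sum to 1 (valence 4) → 3 H
  atom 9: C, bond orders sum to 3 (valence 4) → 1 H
  atom 10: C, bond orders sum to 4 (valence 4) → 0 H
  atom 11: N, bond orders sum to 3 (valence 3) → 0 H
  atom 12: C, bond orders sum to 2 (valence 4) → 2 H
  atom 13: C, bond orders sum to 2 (valence 4) → 2 H
  atom 14: C, bond orders sum to 4 (valence 4) → 0 H
  atom 15: O, bond orders sum to 2 (valence 2) → 0 H
  atom 16: O, bond orders sum to 2 (valence 2) → 0 H
  atom 17: C, bond orders sum to 1 (valence 4) → 3 H
Totals → C:12, H:18, F:1, N:1, O:3.
In Hill order: C12H18FNO3.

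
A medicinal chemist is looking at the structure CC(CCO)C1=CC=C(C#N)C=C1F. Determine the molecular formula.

C11H12FNO

Walk through each heavy atom and fill implicit hydrogens from standard valence (C 4, N 3, O 2, S 2, halogen 1):
  atom 1: C, bond orders sum to 1 (valence 4) → 3 H
  atom 2: C, bond orders sum to 3 (valence 4) → 1 H
  atom 3: C, bond orders sum to 2 (valence 4) → 2 H
  atom 4: C, bond orders sum to 2 (valence 4) → 2 H
  atom 5: O, bond orders sum to 1 (valence 2) → 1 H
  atom 6: C, bond orders sum to 4 (valence 4) → 0 H
  atom 7: C, bond orders sum to 3 (valence 4) → 1 H
  atom 8: C, bond orders sum to 3 (valence 4) → 1 H
  atom 9: C, bond orders sum to 4 (valence 4) → 0 H
  atom 10: C, bond orders sum to 4 (valence 4) → 0 H
  atom 11: N, bond orders sum to 3 (valence 3) → 0 H
  atom 12: C, bond orders sum to 3 (valence 4) → 1 H
  atom 13: C, bond orders sum to 4 (valence 4) → 0 H
  atom 14: F (halogen, monovalent) → 0 H
Totals → C:11, H:12, F:1, N:1, O:1.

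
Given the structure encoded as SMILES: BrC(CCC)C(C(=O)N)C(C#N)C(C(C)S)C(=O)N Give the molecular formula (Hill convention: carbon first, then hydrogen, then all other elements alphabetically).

C12H20BrN3O2S

Walk through each heavy atom and fill implicit hydrogens from standard valence (C 4, N 3, O 2, S 2, halogen 1):
  atom 1: Br (halogen, monovalent) → 0 H
  atom 2: C, bond orders sum to 3 (valence 4) → 1 H
  atom 3: C, bond orders sum to 2 (valence 4) → 2 H
  atom 4: C, bond orders sum to 2 (valence 4) → 2 H
  atom 5: C, bond orders sum to 1 (valence 4) → 3 H
  atom 6: C, bond orders sum to 3 (valence 4) → 1 H
  atom 7: C, bond orders sum to 4 (valence 4) → 0 H
  atom 8: O, bond orders sum to 2 (valence 2) → 0 H
  atom 9: N, bond orders sum to 1 (valence 3) → 2 H
  atom 10: C, bond orders sum to 3 (valence 4) → 1 H
  atom 11: C, bond orders sum to 4 (valence 4) → 0 H
  atom 12: N, bond orders sum to 3 (valence 3) → 0 H
  atom 13: C, bond orders sum to 3 (valence 4) → 1 H
  atom 14: C, bond orders sum to 3 (valence 4) → 1 H
  atom 15: C, bond orders sum to 1 (valence 4) → 3 H
  atom 16: S, bond orders sum to 1 (valence 2) → 1 H
  atom 17: C, bond orders sum to 4 (valence 4) → 0 H
  atom 18: O, bond orders sum to 2 (valence 2) → 0 H
  atom 19: N, bond orders sum to 1 (valence 3) → 2 H
Totals → C:12, H:20, Br:1, N:3, O:2, S:1.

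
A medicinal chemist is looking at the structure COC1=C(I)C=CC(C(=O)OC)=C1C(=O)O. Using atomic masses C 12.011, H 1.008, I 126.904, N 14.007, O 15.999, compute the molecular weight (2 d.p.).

First, the molecular formula is C10H9IO5 (counting implicit H from valence).
  C: 10 × 12.011 = 120.110
  H: 9 × 1.008 = 9.072
  I: 1 × 126.904 = 126.904
  O: 5 × 15.999 = 79.995
Sum: 10×12.011 + 9×1.008 + 1×126.904 + 5×15.999 = 336.081 → 336.08 g/mol.

336.08 g/mol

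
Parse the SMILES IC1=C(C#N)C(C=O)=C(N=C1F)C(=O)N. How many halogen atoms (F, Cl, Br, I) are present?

2

Halogen atoms appear at heavy-atom positions 1, 12 (1×F, 1×I).
Other groups present: 1 aldehyde, 1 amide, 1 nitrile.
Halogen count: 2.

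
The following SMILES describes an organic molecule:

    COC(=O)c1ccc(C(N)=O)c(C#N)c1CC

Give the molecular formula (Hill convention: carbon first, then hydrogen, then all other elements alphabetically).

Walk through each heavy atom and fill implicit hydrogens from standard valence (C 4, N 3, O 2, S 2, halogen 1); for lowercase aromatic atoms, an aromatic c carries 1 H when it has two neighbours and 0 H with three, and aromatic n carries 0 H:
  atom 1: C, bond orders sum to 1 (valence 4) → 3 H
  atom 2: O, bond orders sum to 2 (valence 2) → 0 H
  atom 3: C, bond orders sum to 4 (valence 4) → 0 H
  atom 4: O, bond orders sum to 2 (valence 2) → 0 H
  atom 5: aromatic c, 3 neighbours → 0 H
  atom 6: aromatic c, 2 neighbours → 1 H
  atom 7: aromatic c, 2 neighbours → 1 H
  atom 8: aromatic c, 3 neighbours → 0 H
  atom 9: C, bond orders sum to 4 (valence 4) → 0 H
  atom 10: N, bond orders sum to 1 (valence 3) → 2 H
  atom 11: O, bond orders sum to 2 (valence 2) → 0 H
  atom 12: aromatic c, 3 neighbours → 0 H
  atom 13: C, bond orders sum to 4 (valence 4) → 0 H
  atom 14: N, bond orders sum to 3 (valence 3) → 0 H
  atom 15: aromatic c, 3 neighbours → 0 H
  atom 16: C, bond orders sum to 2 (valence 4) → 2 H
  atom 17: C, bond orders sum to 1 (valence 4) → 3 H
Totals → C:12, H:12, N:2, O:3.

C12H12N2O3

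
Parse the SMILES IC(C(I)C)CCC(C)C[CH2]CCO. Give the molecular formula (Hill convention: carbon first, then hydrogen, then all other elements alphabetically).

Walk through each heavy atom and fill implicit hydrogens from standard valence (C 4, N 3, O 2, S 2, halogen 1):
  atom 1: I (halogen, monovalent) → 0 H
  atom 2: C, bond orders sum to 3 (valence 4) → 1 H
  atom 3: C, bond orders sum to 3 (valence 4) → 1 H
  atom 4: I (halogen, monovalent) → 0 H
  atom 5: C, bond orders sum to 1 (valence 4) → 3 H
  atom 6: C, bond orders sum to 2 (valence 4) → 2 H
  atom 7: C, bond orders sum to 2 (valence 4) → 2 H
  atom 8: C, bond orders sum to 3 (valence 4) → 1 H
  atom 9: C, bond orders sum to 1 (valence 4) → 3 H
  atom 10: C, bond orders sum to 2 (valence 4) → 2 H
  atom 11: C with explicit H count 2
  atom 12: C, bond orders sum to 2 (valence 4) → 2 H
  atom 13: C, bond orders sum to 2 (valence 4) → 2 H
  atom 14: O, bond orders sum to 1 (valence 2) → 1 H
Totals → C:11, H:22, I:2, O:1.

C11H22I2O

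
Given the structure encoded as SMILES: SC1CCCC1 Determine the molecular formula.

Walk through each heavy atom and fill implicit hydrogens from standard valence (C 4, N 3, O 2, S 2, halogen 1):
  atom 1: S, bond orders sum to 1 (valence 2) → 1 H
  atom 2: C, bond orders sum to 3 (valence 4) → 1 H
  atom 3: C, bond orders sum to 2 (valence 4) → 2 H
  atom 4: C, bond orders sum to 2 (valence 4) → 2 H
  atom 5: C, bond orders sum to 2 (valence 4) → 2 H
  atom 6: C, bond orders sum to 2 (valence 4) → 2 H
Totals → C:5, H:10, S:1.

C5H10S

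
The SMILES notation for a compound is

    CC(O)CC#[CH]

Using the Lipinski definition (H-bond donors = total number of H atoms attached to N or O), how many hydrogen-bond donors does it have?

Donors: find every N or O and count the H atoms it carries.
  atom 3 (O): bond orders sum to 1 → 1 H
Lipinski HBD = 1.

1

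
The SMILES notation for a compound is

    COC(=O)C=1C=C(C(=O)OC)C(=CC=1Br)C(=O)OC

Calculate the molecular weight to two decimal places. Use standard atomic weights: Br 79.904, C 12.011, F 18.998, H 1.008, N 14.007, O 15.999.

First, the molecular formula is C12H11BrO6 (counting implicit H from valence).
  Br: 1 × 79.904 = 79.904
  C: 12 × 12.011 = 144.132
  H: 11 × 1.008 = 11.088
  O: 6 × 15.999 = 95.994
Sum: 1×79.904 + 12×12.011 + 11×1.008 + 6×15.999 = 331.118 → 331.12 g/mol.

331.12 g/mol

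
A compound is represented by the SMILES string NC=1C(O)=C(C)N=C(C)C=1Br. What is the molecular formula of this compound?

Walk through each heavy atom and fill implicit hydrogens from standard valence (C 4, N 3, O 2, S 2, halogen 1):
  atom 1: N, bond orders sum to 1 (valence 3) → 2 H
  atom 2: C, bond orders sum to 4 (valence 4) → 0 H
  atom 3: C, bond orders sum to 4 (valence 4) → 0 H
  atom 4: O, bond orders sum to 1 (valence 2) → 1 H
  atom 5: C, bond orders sum to 4 (valence 4) → 0 H
  atom 6: C, bond orders sum to 1 (valence 4) → 3 H
  atom 7: N, bond orders sum to 3 (valence 3) → 0 H
  atom 8: C, bond orders sum to 4 (valence 4) → 0 H
  atom 9: C, bond orders sum to 1 (valence 4) → 3 H
  atom 10: C, bond orders sum to 4 (valence 4) → 0 H
  atom 11: Br (halogen, monovalent) → 0 H
Totals → C:7, H:9, Br:1, N:2, O:1.

C7H9BrN2O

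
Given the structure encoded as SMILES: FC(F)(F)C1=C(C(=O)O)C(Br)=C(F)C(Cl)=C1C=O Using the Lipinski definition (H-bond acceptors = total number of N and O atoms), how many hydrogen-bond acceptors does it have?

3

N atoms: 0; O atoms: 3.
Lipinski HBA = 0 + 3 = 3.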